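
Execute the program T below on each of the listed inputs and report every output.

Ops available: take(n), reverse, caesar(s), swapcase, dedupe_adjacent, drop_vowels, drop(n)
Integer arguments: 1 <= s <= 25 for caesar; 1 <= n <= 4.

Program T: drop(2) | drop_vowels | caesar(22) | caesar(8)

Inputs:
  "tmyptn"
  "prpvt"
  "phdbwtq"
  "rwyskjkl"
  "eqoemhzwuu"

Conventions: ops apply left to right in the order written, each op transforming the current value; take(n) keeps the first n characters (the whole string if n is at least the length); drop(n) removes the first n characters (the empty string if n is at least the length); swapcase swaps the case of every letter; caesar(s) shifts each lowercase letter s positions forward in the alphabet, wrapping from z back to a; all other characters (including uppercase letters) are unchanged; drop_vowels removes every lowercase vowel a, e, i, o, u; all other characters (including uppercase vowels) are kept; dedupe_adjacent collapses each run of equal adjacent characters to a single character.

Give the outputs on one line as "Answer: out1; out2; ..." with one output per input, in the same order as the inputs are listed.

Execution, op by op:
  "tmyptn" -> "yptn" -> "yptn" -> "ulpj" -> "ctxr"
  "prpvt" -> "pvt" -> "pvt" -> "lrp" -> "tzx"
  "phdbwtq" -> "dbwtq" -> "dbwtq" -> "zxspm" -> "hfaxu"
  "rwyskjkl" -> "yskjkl" -> "yskjkl" -> "uogfgh" -> "cwonop"
  "eqoemhzwuu" -> "oemhzwuu" -> "mhzw" -> "idvs" -> "qlda"

"ctxr"; "tzx"; "hfaxu"; "cwonop"; "qlda"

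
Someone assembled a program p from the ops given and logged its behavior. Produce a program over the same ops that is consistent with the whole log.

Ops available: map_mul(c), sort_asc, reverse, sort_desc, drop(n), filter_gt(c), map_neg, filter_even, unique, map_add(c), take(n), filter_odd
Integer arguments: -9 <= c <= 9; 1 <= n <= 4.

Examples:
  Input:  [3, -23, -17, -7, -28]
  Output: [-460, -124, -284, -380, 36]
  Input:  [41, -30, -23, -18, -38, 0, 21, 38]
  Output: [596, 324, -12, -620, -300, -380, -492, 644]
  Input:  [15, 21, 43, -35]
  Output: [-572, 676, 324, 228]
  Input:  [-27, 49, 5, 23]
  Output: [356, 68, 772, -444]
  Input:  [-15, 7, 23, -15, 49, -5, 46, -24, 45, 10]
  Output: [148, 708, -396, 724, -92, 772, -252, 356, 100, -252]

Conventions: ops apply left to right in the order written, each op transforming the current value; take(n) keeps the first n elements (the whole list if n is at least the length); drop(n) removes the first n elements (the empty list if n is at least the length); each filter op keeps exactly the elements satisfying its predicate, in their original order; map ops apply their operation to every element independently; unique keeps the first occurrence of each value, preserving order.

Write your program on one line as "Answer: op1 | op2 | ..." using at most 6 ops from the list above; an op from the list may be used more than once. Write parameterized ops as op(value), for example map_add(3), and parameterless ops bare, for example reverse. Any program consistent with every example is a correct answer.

map_mul(2) | map_mul(-8) | reverse | map_add(3) | map_neg | map_add(-9)

Check, running the answer program on each example:
  [3, -23, -17, -7, -28] -> [6, -46, -34, -14, -56] -> [-48, 368, 272, 112, 448] -> [448, 112, 272, 368, -48] -> [451, 115, 275, 371, -45] -> [-451, -115, -275, -371, 45] -> [-460, -124, -284, -380, 36]
  [41, -30, -23, -18, -38, 0, 21, 38] -> [82, -60, -46, -36, -76, 0, 42, 76] -> [-656, 480, 368, 288, 608, 0, -336, -608] -> [-608, -336, 0, 608, 288, 368, 480, -656] -> [-605, -333, 3, 611, 291, 371, 483, -653] -> [605, 333, -3, -611, -291, -371, -483, 653] -> [596, 324, -12, -620, -300, -380, -492, 644]
  [15, 21, 43, -35] -> [30, 42, 86, -70] -> [-240, -336, -688, 560] -> [560, -688, -336, -240] -> [563, -685, -333, -237] -> [-563, 685, 333, 237] -> [-572, 676, 324, 228]
  [-27, 49, 5, 23] -> [-54, 98, 10, 46] -> [432, -784, -80, -368] -> [-368, -80, -784, 432] -> [-365, -77, -781, 435] -> [365, 77, 781, -435] -> [356, 68, 772, -444]
  [-15, 7, 23, -15, 49, -5, 46, -24, 45, 10] -> [-30, 14, 46, -30, 98, -10, 92, -48, 90, 20] -> [240, -112, -368, 240, -784, 80, -736, 384, -720, -160] -> [-160, -720, 384, -736, 80, -784, 240, -368, -112, 240] -> [-157, -717, 387, -733, 83, -781, 243, -365, -109, 243] -> [157, 717, -387, 733, -83, 781, -243, 365, 109, -243] -> [148, 708, -396, 724, -92, 772, -252, 356, 100, -252]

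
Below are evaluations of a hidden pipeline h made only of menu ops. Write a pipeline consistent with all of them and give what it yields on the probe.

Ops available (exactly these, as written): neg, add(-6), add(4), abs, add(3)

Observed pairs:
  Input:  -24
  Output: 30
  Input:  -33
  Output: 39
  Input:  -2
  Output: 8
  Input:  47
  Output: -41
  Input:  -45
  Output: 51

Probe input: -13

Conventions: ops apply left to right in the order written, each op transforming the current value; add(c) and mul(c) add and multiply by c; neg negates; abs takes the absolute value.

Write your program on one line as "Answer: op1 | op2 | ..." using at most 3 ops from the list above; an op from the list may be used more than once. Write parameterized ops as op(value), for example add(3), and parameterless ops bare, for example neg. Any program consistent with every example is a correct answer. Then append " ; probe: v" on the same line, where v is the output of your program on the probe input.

add(-6) | neg ; probe: 19

Check, running the answer program on each example:
  -24 -> -30 -> 30
  -33 -> -39 -> 39
  -2 -> -8 -> 8
  47 -> 41 -> -41
  -45 -> -51 -> 51
  probe: -13 -> -19 -> 19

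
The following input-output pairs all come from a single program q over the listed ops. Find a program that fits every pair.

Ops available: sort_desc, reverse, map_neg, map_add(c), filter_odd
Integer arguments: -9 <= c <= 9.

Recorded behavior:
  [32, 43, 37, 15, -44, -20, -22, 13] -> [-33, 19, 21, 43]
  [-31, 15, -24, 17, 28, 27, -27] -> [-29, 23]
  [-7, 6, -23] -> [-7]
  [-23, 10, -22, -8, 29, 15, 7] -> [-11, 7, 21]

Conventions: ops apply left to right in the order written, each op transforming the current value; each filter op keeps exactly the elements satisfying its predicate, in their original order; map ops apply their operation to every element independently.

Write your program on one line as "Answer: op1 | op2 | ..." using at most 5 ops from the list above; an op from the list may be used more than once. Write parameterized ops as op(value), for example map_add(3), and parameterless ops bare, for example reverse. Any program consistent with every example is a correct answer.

map_add(1) | sort_desc | filter_odd | map_neg

Check, running the answer program on each example:
  [32, 43, 37, 15, -44, -20, -22, 13] -> [33, 44, 38, 16, -43, -19, -21, 14] -> [44, 38, 33, 16, 14, -19, -21, -43] -> [33, -19, -21, -43] -> [-33, 19, 21, 43]
  [-31, 15, -24, 17, 28, 27, -27] -> [-30, 16, -23, 18, 29, 28, -26] -> [29, 28, 18, 16, -23, -26, -30] -> [29, -23] -> [-29, 23]
  [-7, 6, -23] -> [-6, 7, -22] -> [7, -6, -22] -> [7] -> [-7]
  [-23, 10, -22, -8, 29, 15, 7] -> [-22, 11, -21, -7, 30, 16, 8] -> [30, 16, 11, 8, -7, -21, -22] -> [11, -7, -21] -> [-11, 7, 21]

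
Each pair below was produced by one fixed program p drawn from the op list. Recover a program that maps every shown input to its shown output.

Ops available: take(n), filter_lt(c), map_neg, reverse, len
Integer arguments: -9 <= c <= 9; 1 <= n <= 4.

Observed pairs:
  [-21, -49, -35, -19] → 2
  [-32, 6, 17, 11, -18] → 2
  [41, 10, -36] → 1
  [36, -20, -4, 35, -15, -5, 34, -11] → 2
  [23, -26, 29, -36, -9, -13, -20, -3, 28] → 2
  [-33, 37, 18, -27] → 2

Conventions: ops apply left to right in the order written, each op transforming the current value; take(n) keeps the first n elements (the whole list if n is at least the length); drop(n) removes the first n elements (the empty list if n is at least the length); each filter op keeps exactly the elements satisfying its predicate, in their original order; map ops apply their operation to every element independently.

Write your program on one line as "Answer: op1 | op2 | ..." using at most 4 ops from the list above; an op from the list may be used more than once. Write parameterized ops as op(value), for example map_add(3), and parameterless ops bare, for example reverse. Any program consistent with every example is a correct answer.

filter_lt(0) | take(2) | reverse | len

Check, running the answer program on each example:
  [-21, -49, -35, -19] -> [-21, -49, -35, -19] -> [-21, -49] -> [-49, -21] -> 2
  [-32, 6, 17, 11, -18] -> [-32, -18] -> [-32, -18] -> [-18, -32] -> 2
  [41, 10, -36] -> [-36] -> [-36] -> [-36] -> 1
  [36, -20, -4, 35, -15, -5, 34, -11] -> [-20, -4, -15, -5, -11] -> [-20, -4] -> [-4, -20] -> 2
  [23, -26, 29, -36, -9, -13, -20, -3, 28] -> [-26, -36, -9, -13, -20, -3] -> [-26, -36] -> [-36, -26] -> 2
  [-33, 37, 18, -27] -> [-33, -27] -> [-33, -27] -> [-27, -33] -> 2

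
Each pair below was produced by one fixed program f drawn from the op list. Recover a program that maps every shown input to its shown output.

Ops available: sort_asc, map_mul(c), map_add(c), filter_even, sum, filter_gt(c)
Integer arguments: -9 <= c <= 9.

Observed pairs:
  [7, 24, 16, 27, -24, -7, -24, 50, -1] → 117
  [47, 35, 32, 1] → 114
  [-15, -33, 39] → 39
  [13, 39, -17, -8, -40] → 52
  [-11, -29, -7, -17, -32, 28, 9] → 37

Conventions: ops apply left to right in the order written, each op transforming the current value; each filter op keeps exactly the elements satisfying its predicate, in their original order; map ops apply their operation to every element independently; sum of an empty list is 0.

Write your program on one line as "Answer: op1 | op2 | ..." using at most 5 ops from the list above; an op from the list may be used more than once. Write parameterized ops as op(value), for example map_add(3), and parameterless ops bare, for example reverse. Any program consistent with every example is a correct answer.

filter_gt(-9) | filter_gt(-4) | sort_asc | filter_gt(8) | sum

Check, running the answer program on each example:
  [7, 24, 16, 27, -24, -7, -24, 50, -1] -> [7, 24, 16, 27, -7, 50, -1] -> [7, 24, 16, 27, 50, -1] -> [-1, 7, 16, 24, 27, 50] -> [16, 24, 27, 50] -> 117
  [47, 35, 32, 1] -> [47, 35, 32, 1] -> [47, 35, 32, 1] -> [1, 32, 35, 47] -> [32, 35, 47] -> 114
  [-15, -33, 39] -> [39] -> [39] -> [39] -> [39] -> 39
  [13, 39, -17, -8, -40] -> [13, 39, -8] -> [13, 39] -> [13, 39] -> [13, 39] -> 52
  [-11, -29, -7, -17, -32, 28, 9] -> [-7, 28, 9] -> [28, 9] -> [9, 28] -> [9, 28] -> 37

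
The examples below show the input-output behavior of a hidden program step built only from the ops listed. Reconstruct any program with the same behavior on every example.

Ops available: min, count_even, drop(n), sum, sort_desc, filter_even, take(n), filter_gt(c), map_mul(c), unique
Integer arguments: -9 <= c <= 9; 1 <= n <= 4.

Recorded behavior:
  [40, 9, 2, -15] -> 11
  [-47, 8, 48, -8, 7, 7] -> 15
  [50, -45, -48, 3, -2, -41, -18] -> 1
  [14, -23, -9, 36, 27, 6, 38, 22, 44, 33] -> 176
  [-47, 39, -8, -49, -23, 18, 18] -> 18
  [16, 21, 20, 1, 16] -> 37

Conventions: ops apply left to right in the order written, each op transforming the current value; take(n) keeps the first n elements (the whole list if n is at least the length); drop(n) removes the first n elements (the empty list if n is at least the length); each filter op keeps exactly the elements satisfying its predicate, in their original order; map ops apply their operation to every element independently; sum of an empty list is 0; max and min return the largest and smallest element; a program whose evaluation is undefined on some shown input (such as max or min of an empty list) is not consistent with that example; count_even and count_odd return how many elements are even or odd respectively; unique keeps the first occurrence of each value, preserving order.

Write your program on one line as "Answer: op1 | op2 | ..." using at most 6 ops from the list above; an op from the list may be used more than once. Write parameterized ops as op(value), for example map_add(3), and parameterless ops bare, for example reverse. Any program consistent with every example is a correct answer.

filter_gt(-6) | sort_desc | drop(1) | unique | sum

Check, running the answer program on each example:
  [40, 9, 2, -15] -> [40, 9, 2] -> [40, 9, 2] -> [9, 2] -> [9, 2] -> 11
  [-47, 8, 48, -8, 7, 7] -> [8, 48, 7, 7] -> [48, 8, 7, 7] -> [8, 7, 7] -> [8, 7] -> 15
  [50, -45, -48, 3, -2, -41, -18] -> [50, 3, -2] -> [50, 3, -2] -> [3, -2] -> [3, -2] -> 1
  [14, -23, -9, 36, 27, 6, 38, 22, 44, 33] -> [14, 36, 27, 6, 38, 22, 44, 33] -> [44, 38, 36, 33, 27, 22, 14, 6] -> [38, 36, 33, 27, 22, 14, 6] -> [38, 36, 33, 27, 22, 14, 6] -> 176
  [-47, 39, -8, -49, -23, 18, 18] -> [39, 18, 18] -> [39, 18, 18] -> [18, 18] -> [18] -> 18
  [16, 21, 20, 1, 16] -> [16, 21, 20, 1, 16] -> [21, 20, 16, 16, 1] -> [20, 16, 16, 1] -> [20, 16, 1] -> 37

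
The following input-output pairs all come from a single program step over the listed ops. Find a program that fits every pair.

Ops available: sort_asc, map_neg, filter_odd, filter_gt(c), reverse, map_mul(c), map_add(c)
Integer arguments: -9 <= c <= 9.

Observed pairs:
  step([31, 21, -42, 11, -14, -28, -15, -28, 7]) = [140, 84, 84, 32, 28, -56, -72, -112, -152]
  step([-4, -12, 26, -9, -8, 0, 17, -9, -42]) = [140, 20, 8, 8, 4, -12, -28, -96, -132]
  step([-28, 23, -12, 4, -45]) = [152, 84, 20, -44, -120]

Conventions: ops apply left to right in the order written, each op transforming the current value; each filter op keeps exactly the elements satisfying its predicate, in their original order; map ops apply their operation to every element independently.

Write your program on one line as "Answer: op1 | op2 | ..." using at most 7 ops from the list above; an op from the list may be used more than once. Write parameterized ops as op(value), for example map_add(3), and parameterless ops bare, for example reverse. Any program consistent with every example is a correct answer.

map_add(7) | reverse | sort_asc | reverse | map_mul(-4) | reverse

Check, running the answer program on each example:
  [31, 21, -42, 11, -14, -28, -15, -28, 7] -> [38, 28, -35, 18, -7, -21, -8, -21, 14] -> [14, -21, -8, -21, -7, 18, -35, 28, 38] -> [-35, -21, -21, -8, -7, 14, 18, 28, 38] -> [38, 28, 18, 14, -7, -8, -21, -21, -35] -> [-152, -112, -72, -56, 28, 32, 84, 84, 140] -> [140, 84, 84, 32, 28, -56, -72, -112, -152]
  [-4, -12, 26, -9, -8, 0, 17, -9, -42] -> [3, -5, 33, -2, -1, 7, 24, -2, -35] -> [-35, -2, 24, 7, -1, -2, 33, -5, 3] -> [-35, -5, -2, -2, -1, 3, 7, 24, 33] -> [33, 24, 7, 3, -1, -2, -2, -5, -35] -> [-132, -96, -28, -12, 4, 8, 8, 20, 140] -> [140, 20, 8, 8, 4, -12, -28, -96, -132]
  [-28, 23, -12, 4, -45] -> [-21, 30, -5, 11, -38] -> [-38, 11, -5, 30, -21] -> [-38, -21, -5, 11, 30] -> [30, 11, -5, -21, -38] -> [-120, -44, 20, 84, 152] -> [152, 84, 20, -44, -120]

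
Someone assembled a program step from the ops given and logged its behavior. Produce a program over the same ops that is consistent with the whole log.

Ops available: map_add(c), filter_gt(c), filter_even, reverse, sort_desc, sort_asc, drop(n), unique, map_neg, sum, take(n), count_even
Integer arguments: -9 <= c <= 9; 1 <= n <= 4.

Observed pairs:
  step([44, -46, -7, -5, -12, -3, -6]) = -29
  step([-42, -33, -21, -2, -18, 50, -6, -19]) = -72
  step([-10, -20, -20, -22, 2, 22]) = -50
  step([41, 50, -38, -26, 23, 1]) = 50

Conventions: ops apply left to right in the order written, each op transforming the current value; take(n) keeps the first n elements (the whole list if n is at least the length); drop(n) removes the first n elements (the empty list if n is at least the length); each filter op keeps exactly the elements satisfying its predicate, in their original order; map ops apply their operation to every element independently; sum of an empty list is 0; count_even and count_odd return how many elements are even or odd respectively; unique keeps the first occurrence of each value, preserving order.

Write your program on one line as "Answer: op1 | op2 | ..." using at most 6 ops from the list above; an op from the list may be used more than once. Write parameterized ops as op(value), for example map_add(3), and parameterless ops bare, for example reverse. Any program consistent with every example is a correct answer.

unique | reverse | drop(1) | sort_asc | sum

Check, running the answer program on each example:
  [44, -46, -7, -5, -12, -3, -6] -> [44, -46, -7, -5, -12, -3, -6] -> [-6, -3, -12, -5, -7, -46, 44] -> [-3, -12, -5, -7, -46, 44] -> [-46, -12, -7, -5, -3, 44] -> -29
  [-42, -33, -21, -2, -18, 50, -6, -19] -> [-42, -33, -21, -2, -18, 50, -6, -19] -> [-19, -6, 50, -18, -2, -21, -33, -42] -> [-6, 50, -18, -2, -21, -33, -42] -> [-42, -33, -21, -18, -6, -2, 50] -> -72
  [-10, -20, -20, -22, 2, 22] -> [-10, -20, -22, 2, 22] -> [22, 2, -22, -20, -10] -> [2, -22, -20, -10] -> [-22, -20, -10, 2] -> -50
  [41, 50, -38, -26, 23, 1] -> [41, 50, -38, -26, 23, 1] -> [1, 23, -26, -38, 50, 41] -> [23, -26, -38, 50, 41] -> [-38, -26, 23, 41, 50] -> 50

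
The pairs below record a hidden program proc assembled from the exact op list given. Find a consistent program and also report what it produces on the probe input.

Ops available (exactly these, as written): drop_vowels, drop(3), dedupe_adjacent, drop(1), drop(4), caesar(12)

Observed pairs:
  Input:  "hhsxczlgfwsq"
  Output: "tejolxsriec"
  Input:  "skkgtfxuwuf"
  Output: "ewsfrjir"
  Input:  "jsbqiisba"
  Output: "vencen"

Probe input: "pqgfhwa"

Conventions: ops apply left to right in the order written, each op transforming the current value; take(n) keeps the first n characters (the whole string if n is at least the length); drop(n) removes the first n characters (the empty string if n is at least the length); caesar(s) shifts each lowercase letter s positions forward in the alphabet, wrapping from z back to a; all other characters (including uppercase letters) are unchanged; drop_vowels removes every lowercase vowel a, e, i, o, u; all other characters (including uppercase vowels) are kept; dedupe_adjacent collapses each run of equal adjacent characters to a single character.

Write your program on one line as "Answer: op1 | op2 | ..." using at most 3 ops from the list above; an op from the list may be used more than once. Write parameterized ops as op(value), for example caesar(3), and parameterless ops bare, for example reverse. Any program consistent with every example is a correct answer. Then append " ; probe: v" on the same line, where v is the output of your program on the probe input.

dedupe_adjacent | drop_vowels | caesar(12) ; probe: "bcsrti"

Check, running the answer program on each example:
  "hhsxczlgfwsq" -> "hsxczlgfwsq" -> "hsxczlgfwsq" -> "tejolxsriec"
  "skkgtfxuwuf" -> "skgtfxuwuf" -> "skgtfxwf" -> "ewsfrjir"
  "jsbqiisba" -> "jsbqisba" -> "jsbqsb" -> "vencen"
  probe: "pqgfhwa" -> "pqgfhwa" -> "pqgfhw" -> "bcsrti"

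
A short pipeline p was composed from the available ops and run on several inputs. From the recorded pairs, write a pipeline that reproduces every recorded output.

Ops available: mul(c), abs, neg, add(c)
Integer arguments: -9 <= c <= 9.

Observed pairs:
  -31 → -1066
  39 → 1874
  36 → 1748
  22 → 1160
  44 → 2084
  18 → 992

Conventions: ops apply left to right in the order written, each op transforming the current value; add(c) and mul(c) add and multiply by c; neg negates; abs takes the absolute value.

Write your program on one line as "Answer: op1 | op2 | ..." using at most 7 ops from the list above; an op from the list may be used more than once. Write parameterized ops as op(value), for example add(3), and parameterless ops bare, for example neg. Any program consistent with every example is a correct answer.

add(-1) | add(6) | mul(6) | add(4) | mul(7) | add(-2)

Check, running the answer program on each example:
  -31 -> -32 -> -26 -> -156 -> -152 -> -1064 -> -1066
  39 -> 38 -> 44 -> 264 -> 268 -> 1876 -> 1874
  36 -> 35 -> 41 -> 246 -> 250 -> 1750 -> 1748
  22 -> 21 -> 27 -> 162 -> 166 -> 1162 -> 1160
  44 -> 43 -> 49 -> 294 -> 298 -> 2086 -> 2084
  18 -> 17 -> 23 -> 138 -> 142 -> 994 -> 992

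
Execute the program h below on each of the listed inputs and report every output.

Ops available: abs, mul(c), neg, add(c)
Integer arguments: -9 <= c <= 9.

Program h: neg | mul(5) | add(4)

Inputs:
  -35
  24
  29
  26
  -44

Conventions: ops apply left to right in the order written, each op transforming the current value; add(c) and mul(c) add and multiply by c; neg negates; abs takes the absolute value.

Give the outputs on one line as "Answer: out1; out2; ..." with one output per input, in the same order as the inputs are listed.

Execution, op by op:
  -35 -> 35 -> 175 -> 179
  24 -> -24 -> -120 -> -116
  29 -> -29 -> -145 -> -141
  26 -> -26 -> -130 -> -126
  -44 -> 44 -> 220 -> 224

179; -116; -141; -126; 224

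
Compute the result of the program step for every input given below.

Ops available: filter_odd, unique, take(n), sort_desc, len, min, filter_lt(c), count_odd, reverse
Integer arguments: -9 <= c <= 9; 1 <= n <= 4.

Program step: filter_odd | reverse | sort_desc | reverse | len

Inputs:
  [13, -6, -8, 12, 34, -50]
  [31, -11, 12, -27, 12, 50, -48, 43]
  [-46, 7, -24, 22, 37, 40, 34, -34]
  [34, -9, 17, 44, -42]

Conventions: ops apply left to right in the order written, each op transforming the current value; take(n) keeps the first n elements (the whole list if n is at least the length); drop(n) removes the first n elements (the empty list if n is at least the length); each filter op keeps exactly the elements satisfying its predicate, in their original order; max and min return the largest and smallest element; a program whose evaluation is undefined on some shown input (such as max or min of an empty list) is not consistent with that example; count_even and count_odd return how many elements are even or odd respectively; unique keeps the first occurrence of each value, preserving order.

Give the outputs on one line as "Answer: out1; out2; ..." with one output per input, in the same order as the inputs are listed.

1; 4; 2; 2

Execution, op by op:
  [13, -6, -8, 12, 34, -50] -> [13] -> [13] -> [13] -> [13] -> 1
  [31, -11, 12, -27, 12, 50, -48, 43] -> [31, -11, -27, 43] -> [43, -27, -11, 31] -> [43, 31, -11, -27] -> [-27, -11, 31, 43] -> 4
  [-46, 7, -24, 22, 37, 40, 34, -34] -> [7, 37] -> [37, 7] -> [37, 7] -> [7, 37] -> 2
  [34, -9, 17, 44, -42] -> [-9, 17] -> [17, -9] -> [17, -9] -> [-9, 17] -> 2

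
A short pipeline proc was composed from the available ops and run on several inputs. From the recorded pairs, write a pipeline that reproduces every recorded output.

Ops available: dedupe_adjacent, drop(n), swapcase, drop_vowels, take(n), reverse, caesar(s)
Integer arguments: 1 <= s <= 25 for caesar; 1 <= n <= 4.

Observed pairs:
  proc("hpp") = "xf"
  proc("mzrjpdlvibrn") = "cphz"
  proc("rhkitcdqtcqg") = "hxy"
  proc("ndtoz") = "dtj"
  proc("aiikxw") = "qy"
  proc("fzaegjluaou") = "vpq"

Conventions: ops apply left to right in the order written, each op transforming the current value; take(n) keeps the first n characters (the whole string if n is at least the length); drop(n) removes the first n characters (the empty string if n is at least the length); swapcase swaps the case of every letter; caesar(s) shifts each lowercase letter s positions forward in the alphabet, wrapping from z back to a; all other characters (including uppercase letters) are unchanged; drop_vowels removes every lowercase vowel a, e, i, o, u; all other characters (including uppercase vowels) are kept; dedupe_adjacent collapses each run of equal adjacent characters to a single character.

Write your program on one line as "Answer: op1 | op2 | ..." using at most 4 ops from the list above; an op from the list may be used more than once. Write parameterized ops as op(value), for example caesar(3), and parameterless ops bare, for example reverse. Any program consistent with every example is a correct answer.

take(4) | dedupe_adjacent | caesar(16) | drop_vowels

Check, running the answer program on each example:
  "hpp" -> "hpp" -> "hp" -> "xf" -> "xf"
  "mzrjpdlvibrn" -> "mzrj" -> "mzrj" -> "cphz" -> "cphz"
  "rhkitcdqtcqg" -> "rhki" -> "rhki" -> "hxay" -> "hxy"
  "ndtoz" -> "ndto" -> "ndto" -> "dtje" -> "dtj"
  "aiikxw" -> "aiik" -> "aik" -> "qya" -> "qy"
  "fzaegjluaou" -> "fzae" -> "fzae" -> "vpqu" -> "vpq"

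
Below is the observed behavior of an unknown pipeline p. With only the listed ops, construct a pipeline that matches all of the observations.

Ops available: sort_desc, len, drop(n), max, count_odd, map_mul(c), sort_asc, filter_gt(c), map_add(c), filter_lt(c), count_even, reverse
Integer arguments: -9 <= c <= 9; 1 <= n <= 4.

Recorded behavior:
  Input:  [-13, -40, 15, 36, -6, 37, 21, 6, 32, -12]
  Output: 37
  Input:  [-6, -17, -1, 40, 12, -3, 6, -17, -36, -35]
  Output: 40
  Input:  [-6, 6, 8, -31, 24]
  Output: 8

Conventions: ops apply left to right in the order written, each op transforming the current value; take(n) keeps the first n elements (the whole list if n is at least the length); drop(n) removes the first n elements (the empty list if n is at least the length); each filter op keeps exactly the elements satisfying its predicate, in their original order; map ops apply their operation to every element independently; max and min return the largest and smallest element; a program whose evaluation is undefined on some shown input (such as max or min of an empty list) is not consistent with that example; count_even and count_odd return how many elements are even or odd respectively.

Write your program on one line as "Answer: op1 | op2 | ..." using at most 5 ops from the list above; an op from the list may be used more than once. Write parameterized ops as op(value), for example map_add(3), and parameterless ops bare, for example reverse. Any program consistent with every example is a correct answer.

reverse | drop(2) | sort_asc | drop(1) | max

Check, running the answer program on each example:
  [-13, -40, 15, 36, -6, 37, 21, 6, 32, -12] -> [-12, 32, 6, 21, 37, -6, 36, 15, -40, -13] -> [6, 21, 37, -6, 36, 15, -40, -13] -> [-40, -13, -6, 6, 15, 21, 36, 37] -> [-13, -6, 6, 15, 21, 36, 37] -> 37
  [-6, -17, -1, 40, 12, -3, 6, -17, -36, -35] -> [-35, -36, -17, 6, -3, 12, 40, -1, -17, -6] -> [-17, 6, -3, 12, 40, -1, -17, -6] -> [-17, -17, -6, -3, -1, 6, 12, 40] -> [-17, -6, -3, -1, 6, 12, 40] -> 40
  [-6, 6, 8, -31, 24] -> [24, -31, 8, 6, -6] -> [8, 6, -6] -> [-6, 6, 8] -> [6, 8] -> 8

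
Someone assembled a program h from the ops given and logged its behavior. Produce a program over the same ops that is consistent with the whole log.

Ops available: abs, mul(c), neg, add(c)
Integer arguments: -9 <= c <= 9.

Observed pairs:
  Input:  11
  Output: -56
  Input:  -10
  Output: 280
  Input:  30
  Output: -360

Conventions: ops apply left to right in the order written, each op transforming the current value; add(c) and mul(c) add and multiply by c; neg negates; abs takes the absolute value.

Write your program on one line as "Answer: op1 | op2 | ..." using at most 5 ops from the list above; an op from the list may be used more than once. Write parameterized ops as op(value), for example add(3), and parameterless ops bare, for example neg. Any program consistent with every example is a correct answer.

neg | add(8) | mul(-2) | add(1) | mul(-8)

Check, running the answer program on each example:
  11 -> -11 -> -3 -> 6 -> 7 -> -56
  -10 -> 10 -> 18 -> -36 -> -35 -> 280
  30 -> -30 -> -22 -> 44 -> 45 -> -360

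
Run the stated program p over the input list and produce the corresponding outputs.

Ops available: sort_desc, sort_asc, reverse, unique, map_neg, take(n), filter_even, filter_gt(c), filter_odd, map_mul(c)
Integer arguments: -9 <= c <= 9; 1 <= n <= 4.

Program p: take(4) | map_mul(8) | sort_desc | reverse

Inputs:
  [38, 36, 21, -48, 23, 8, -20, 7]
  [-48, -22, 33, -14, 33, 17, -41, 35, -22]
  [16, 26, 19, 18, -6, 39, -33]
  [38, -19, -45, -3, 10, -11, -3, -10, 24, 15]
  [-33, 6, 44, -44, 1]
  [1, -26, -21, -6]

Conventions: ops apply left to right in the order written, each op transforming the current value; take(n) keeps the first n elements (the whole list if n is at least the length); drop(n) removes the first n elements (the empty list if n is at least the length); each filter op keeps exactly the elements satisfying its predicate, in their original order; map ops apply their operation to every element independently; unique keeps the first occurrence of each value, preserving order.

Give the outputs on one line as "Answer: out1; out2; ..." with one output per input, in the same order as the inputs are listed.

[-384, 168, 288, 304]; [-384, -176, -112, 264]; [128, 144, 152, 208]; [-360, -152, -24, 304]; [-352, -264, 48, 352]; [-208, -168, -48, 8]

Execution, op by op:
  [38, 36, 21, -48, 23, 8, -20, 7] -> [38, 36, 21, -48] -> [304, 288, 168, -384] -> [304, 288, 168, -384] -> [-384, 168, 288, 304]
  [-48, -22, 33, -14, 33, 17, -41, 35, -22] -> [-48, -22, 33, -14] -> [-384, -176, 264, -112] -> [264, -112, -176, -384] -> [-384, -176, -112, 264]
  [16, 26, 19, 18, -6, 39, -33] -> [16, 26, 19, 18] -> [128, 208, 152, 144] -> [208, 152, 144, 128] -> [128, 144, 152, 208]
  [38, -19, -45, -3, 10, -11, -3, -10, 24, 15] -> [38, -19, -45, -3] -> [304, -152, -360, -24] -> [304, -24, -152, -360] -> [-360, -152, -24, 304]
  [-33, 6, 44, -44, 1] -> [-33, 6, 44, -44] -> [-264, 48, 352, -352] -> [352, 48, -264, -352] -> [-352, -264, 48, 352]
  [1, -26, -21, -6] -> [1, -26, -21, -6] -> [8, -208, -168, -48] -> [8, -48, -168, -208] -> [-208, -168, -48, 8]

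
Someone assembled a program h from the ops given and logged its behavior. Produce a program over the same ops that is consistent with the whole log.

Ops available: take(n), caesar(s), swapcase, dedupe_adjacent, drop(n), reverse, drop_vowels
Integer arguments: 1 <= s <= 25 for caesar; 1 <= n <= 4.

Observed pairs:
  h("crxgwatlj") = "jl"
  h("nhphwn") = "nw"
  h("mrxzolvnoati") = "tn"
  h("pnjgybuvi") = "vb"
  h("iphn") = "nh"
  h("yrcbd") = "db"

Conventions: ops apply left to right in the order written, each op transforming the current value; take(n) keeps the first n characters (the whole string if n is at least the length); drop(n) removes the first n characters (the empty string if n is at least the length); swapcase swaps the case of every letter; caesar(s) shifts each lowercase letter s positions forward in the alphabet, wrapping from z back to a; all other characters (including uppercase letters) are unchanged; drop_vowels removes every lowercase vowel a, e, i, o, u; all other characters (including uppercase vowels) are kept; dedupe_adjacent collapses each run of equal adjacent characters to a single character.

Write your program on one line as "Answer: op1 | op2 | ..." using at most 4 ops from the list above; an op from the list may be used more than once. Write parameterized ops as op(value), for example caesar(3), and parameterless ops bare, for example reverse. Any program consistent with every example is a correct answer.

drop_vowels | reverse | take(2)

Check, running the answer program on each example:
  "crxgwatlj" -> "crxgwtlj" -> "jltwgxrc" -> "jl"
  "nhphwn" -> "nhphwn" -> "nwhphn" -> "nw"
  "mrxzolvnoati" -> "mrxzlvnt" -> "tnvlzxrm" -> "tn"
  "pnjgybuvi" -> "pnjgybv" -> "vbygjnp" -> "vb"
  "iphn" -> "phn" -> "nhp" -> "nh"
  "yrcbd" -> "yrcbd" -> "dbcry" -> "db"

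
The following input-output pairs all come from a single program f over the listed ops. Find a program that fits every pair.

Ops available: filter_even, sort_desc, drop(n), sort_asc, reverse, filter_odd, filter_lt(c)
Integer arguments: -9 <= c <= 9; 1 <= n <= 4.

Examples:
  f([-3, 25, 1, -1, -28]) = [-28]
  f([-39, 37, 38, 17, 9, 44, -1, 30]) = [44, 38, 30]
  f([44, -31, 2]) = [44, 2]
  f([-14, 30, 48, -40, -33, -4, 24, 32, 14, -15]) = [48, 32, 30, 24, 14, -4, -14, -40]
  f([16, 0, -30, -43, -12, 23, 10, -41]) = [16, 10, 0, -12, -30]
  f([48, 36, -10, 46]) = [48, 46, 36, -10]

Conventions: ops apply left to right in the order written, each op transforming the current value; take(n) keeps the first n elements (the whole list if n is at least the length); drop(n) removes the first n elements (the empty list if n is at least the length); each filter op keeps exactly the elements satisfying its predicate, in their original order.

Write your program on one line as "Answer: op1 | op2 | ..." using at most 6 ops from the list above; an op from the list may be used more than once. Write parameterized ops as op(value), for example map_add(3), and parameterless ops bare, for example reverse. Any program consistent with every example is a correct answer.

reverse | sort_desc | reverse | filter_even | sort_desc

Check, running the answer program on each example:
  [-3, 25, 1, -1, -28] -> [-28, -1, 1, 25, -3] -> [25, 1, -1, -3, -28] -> [-28, -3, -1, 1, 25] -> [-28] -> [-28]
  [-39, 37, 38, 17, 9, 44, -1, 30] -> [30, -1, 44, 9, 17, 38, 37, -39] -> [44, 38, 37, 30, 17, 9, -1, -39] -> [-39, -1, 9, 17, 30, 37, 38, 44] -> [30, 38, 44] -> [44, 38, 30]
  [44, -31, 2] -> [2, -31, 44] -> [44, 2, -31] -> [-31, 2, 44] -> [2, 44] -> [44, 2]
  [-14, 30, 48, -40, -33, -4, 24, 32, 14, -15] -> [-15, 14, 32, 24, -4, -33, -40, 48, 30, -14] -> [48, 32, 30, 24, 14, -4, -14, -15, -33, -40] -> [-40, -33, -15, -14, -4, 14, 24, 30, 32, 48] -> [-40, -14, -4, 14, 24, 30, 32, 48] -> [48, 32, 30, 24, 14, -4, -14, -40]
  [16, 0, -30, -43, -12, 23, 10, -41] -> [-41, 10, 23, -12, -43, -30, 0, 16] -> [23, 16, 10, 0, -12, -30, -41, -43] -> [-43, -41, -30, -12, 0, 10, 16, 23] -> [-30, -12, 0, 10, 16] -> [16, 10, 0, -12, -30]
  [48, 36, -10, 46] -> [46, -10, 36, 48] -> [48, 46, 36, -10] -> [-10, 36, 46, 48] -> [-10, 36, 46, 48] -> [48, 46, 36, -10]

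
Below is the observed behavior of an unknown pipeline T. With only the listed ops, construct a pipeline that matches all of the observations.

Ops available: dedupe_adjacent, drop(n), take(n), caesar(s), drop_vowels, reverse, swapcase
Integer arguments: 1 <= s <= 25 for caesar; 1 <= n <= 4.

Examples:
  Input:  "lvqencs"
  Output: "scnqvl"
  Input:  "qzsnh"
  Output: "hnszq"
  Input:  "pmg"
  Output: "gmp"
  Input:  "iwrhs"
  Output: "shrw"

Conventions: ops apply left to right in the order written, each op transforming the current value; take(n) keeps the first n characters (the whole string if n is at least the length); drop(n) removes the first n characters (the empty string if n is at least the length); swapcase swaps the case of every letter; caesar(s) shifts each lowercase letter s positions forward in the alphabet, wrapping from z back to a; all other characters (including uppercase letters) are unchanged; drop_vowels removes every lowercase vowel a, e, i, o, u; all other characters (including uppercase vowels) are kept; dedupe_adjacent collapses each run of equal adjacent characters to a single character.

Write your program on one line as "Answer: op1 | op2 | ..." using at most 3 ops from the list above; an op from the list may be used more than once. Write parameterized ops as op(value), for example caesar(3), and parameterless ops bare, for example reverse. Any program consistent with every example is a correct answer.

drop_vowels | reverse

Check, running the answer program on each example:
  "lvqencs" -> "lvqncs" -> "scnqvl"
  "qzsnh" -> "qzsnh" -> "hnszq"
  "pmg" -> "pmg" -> "gmp"
  "iwrhs" -> "wrhs" -> "shrw"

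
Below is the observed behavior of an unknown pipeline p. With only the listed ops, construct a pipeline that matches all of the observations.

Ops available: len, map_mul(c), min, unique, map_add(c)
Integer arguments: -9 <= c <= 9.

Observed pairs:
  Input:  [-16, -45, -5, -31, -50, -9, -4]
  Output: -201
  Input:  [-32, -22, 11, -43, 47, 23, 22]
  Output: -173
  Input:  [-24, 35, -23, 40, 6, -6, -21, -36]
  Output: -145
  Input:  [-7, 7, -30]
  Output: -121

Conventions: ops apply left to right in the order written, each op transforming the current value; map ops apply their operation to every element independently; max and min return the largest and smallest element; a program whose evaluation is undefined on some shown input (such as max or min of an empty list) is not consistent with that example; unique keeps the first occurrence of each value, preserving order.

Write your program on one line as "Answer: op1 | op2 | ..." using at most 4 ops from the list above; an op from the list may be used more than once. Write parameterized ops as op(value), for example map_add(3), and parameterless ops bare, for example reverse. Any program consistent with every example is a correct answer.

map_mul(4) | map_add(-8) | map_add(7) | min

Check, running the answer program on each example:
  [-16, -45, -5, -31, -50, -9, -4] -> [-64, -180, -20, -124, -200, -36, -16] -> [-72, -188, -28, -132, -208, -44, -24] -> [-65, -181, -21, -125, -201, -37, -17] -> -201
  [-32, -22, 11, -43, 47, 23, 22] -> [-128, -88, 44, -172, 188, 92, 88] -> [-136, -96, 36, -180, 180, 84, 80] -> [-129, -89, 43, -173, 187, 91, 87] -> -173
  [-24, 35, -23, 40, 6, -6, -21, -36] -> [-96, 140, -92, 160, 24, -24, -84, -144] -> [-104, 132, -100, 152, 16, -32, -92, -152] -> [-97, 139, -93, 159, 23, -25, -85, -145] -> -145
  [-7, 7, -30] -> [-28, 28, -120] -> [-36, 20, -128] -> [-29, 27, -121] -> -121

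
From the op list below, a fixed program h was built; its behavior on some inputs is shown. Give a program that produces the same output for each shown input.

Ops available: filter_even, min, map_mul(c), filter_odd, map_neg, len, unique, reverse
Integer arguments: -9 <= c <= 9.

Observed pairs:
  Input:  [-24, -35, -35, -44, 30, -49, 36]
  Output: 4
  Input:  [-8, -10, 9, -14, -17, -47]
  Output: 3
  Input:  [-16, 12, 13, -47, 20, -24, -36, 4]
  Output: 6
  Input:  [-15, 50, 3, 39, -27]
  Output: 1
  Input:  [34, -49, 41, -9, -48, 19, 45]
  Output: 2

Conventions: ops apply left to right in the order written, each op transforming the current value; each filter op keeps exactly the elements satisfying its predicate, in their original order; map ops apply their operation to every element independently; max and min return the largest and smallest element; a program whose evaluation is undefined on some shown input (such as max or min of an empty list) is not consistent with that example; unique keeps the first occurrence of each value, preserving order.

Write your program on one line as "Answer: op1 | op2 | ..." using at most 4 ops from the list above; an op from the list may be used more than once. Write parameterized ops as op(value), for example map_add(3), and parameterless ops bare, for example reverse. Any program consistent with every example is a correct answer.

map_neg | filter_even | map_mul(-4) | len

Check, running the answer program on each example:
  [-24, -35, -35, -44, 30, -49, 36] -> [24, 35, 35, 44, -30, 49, -36] -> [24, 44, -30, -36] -> [-96, -176, 120, 144] -> 4
  [-8, -10, 9, -14, -17, -47] -> [8, 10, -9, 14, 17, 47] -> [8, 10, 14] -> [-32, -40, -56] -> 3
  [-16, 12, 13, -47, 20, -24, -36, 4] -> [16, -12, -13, 47, -20, 24, 36, -4] -> [16, -12, -20, 24, 36, -4] -> [-64, 48, 80, -96, -144, 16] -> 6
  [-15, 50, 3, 39, -27] -> [15, -50, -3, -39, 27] -> [-50] -> [200] -> 1
  [34, -49, 41, -9, -48, 19, 45] -> [-34, 49, -41, 9, 48, -19, -45] -> [-34, 48] -> [136, -192] -> 2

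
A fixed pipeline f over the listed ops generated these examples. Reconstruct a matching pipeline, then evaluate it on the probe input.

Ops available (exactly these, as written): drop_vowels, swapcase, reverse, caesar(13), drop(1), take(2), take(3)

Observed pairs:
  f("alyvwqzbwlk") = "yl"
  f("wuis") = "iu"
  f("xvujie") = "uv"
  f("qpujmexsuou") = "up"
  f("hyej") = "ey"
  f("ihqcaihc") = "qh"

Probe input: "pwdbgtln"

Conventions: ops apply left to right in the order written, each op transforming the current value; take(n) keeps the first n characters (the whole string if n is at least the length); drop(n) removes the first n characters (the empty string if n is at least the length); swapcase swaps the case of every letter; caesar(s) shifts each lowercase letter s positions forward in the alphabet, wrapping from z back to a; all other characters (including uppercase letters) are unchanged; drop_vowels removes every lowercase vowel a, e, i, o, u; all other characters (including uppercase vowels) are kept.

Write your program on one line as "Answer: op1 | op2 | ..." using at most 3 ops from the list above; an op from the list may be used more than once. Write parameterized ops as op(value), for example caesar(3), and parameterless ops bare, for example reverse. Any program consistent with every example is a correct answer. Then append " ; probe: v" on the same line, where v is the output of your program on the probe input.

take(3) | drop(1) | reverse ; probe: "dw"

Check, running the answer program on each example:
  "alyvwqzbwlk" -> "aly" -> "ly" -> "yl"
  "wuis" -> "wui" -> "ui" -> "iu"
  "xvujie" -> "xvu" -> "vu" -> "uv"
  "qpujmexsuou" -> "qpu" -> "pu" -> "up"
  "hyej" -> "hye" -> "ye" -> "ey"
  "ihqcaihc" -> "ihq" -> "hq" -> "qh"
  probe: "pwdbgtln" -> "pwd" -> "wd" -> "dw"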